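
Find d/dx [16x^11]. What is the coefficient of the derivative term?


We apply the power rule: d/dx [ax^n] = a*n * x^(n-1)
d/dx [16x^11]
= 16 * 11 * x^(11-1)
= 176x^10
The coefficient is 176

176


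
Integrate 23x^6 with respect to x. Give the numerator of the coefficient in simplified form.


Apply the power rule for integration:
integral of ax^n dx = a/(n+1) * x^(n+1) + C
integral of 23x^6 dx
= 23/7 * x^7 + C
The coefficient in lowest terms is 23/7, and its numerator is 23

23


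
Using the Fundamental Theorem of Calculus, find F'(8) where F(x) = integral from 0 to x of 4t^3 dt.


By the Fundamental Theorem of Calculus (Part 1):
If F(x) = integral from 0 to x of f(t) dt, then F'(x) = f(x)
Here f(t) = 4t^3
So F'(x) = 4x^3
Evaluate at x = 8:
F'(8) = 4 * 8^3
= 4 * 512
= 2048

2048


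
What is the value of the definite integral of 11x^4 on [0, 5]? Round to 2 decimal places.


Find the antiderivative of 11x^4:
F(x) = 11/5 * x^5
Apply the Fundamental Theorem of Calculus:
F(5) - F(0)
= 11/5 * 5^5 - 11/5 * 0^5
= 11/5 * (3125 - 0)
= 11/5 * 3125
= 6875 = 6875.00

6875.00


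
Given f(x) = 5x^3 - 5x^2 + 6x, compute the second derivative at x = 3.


First derivative:
f'(x) = 15x^2 - 10x + 6
Second derivative:
f''(x) = 30x - 10
Substitute x = 3:
f''(3) = 30 * 3 - 10
= 90 - 10
= 80

80


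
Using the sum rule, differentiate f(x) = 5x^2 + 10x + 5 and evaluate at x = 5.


Differentiate term by term using power and sum rules:
f(x) = 5x^2 + 10x + 5
f'(x) = 10x + 10
Substitute x = 5:
f'(5) = 10 * 5 + 10
= 50 + 10
= 60

60


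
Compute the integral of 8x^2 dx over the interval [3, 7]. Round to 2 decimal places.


Find the antiderivative of 8x^2:
F(x) = 8/3 * x^3
Apply the Fundamental Theorem of Calculus:
F(7) - F(3)
= 8/3 * 7^3 - 8/3 * 3^3
= 8/3 * (343 - 27)
= 8/3 * 316
= 2528/3 ≈ 842.67

842.67


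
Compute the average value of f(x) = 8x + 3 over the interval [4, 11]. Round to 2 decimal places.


Average value = 1/(b-a) * integral from a to b of f(x) dx
First compute the integral of 8x + 3:
F(x) = 4x^2 + 3x
F(11) = 4 * 121 + 3 * 11 = 517
F(4) = 4 * 16 + 3 * 4 = 76
Integral = 517 - 76 = 441
Average = 441 / (11 - 4) = 441 / 7
= 63 = 63.00

63.00


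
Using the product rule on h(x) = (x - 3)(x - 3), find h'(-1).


Let u(x) = x - 3 and v(x) = x - 3
u'(x) = 1
v'(x) = 1
Product rule: h'(x) = u'(x)*v(x) + u(x)*v'(x)
= 1 * (x - 3) + (x - 3) * 1
At x = -1:
u(-1) = 1 * (-1) - 3 = -4
v(-1) = 1 * (-1) - 3 = -4
h'(-1) = 1 * (-4) + (-4) * 1
= -4 - 4
= -8

-8


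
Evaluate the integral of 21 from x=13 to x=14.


The integral of a constant k over [a, b] equals k * (b - a).
integral from 13 to 14 of 21 dx
= 21 * (14 - 13)
= 21 * 1
= 21

21


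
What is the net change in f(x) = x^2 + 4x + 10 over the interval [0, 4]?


Net change = f(b) - f(a)
f(x) = x^2 + 4x + 10
Compute f(4):
f(4) = 1 * 4^2 + 4 * 4 + 10
= 16 + 16 + 10
= 42
Compute f(0):
f(0) = 1 * 0^2 + 4 * 0 + 10
= 0 + 0 + 10
= 10
Net change = 42 - 10 = 32

32


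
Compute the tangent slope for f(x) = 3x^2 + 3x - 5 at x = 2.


The slope of the tangent line equals f'(x) at the point.
f(x) = 3x^2 + 3x - 5
f'(x) = 6x + 3
At x = 2:
f'(2) = 6 * 2 + 3
= 12 + 3
= 15

15


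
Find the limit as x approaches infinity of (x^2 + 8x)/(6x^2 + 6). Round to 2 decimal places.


For limits at infinity with equal-degree polynomials,
we compare leading coefficients.
Numerator leading term: x^2
Denominator leading term: 6x^2
Divide both by x^2:
lim = (1 + 8/x) / (6 + 6/x^2)
As x -> infinity, the 1/x and 1/x^2 terms vanish:
= 1/6 ≈ 0.17

0.17


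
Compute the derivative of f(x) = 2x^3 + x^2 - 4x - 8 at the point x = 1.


Differentiate f(x) = 2x^3 + x^2 - 4x - 8 term by term:
f'(x) = 6x^2 + 2x - 4
Substitute x = 1:
f'(1) = 6 * 1^2 + 2 * 1 - 4
= 6 + 2 - 4
= 4

4


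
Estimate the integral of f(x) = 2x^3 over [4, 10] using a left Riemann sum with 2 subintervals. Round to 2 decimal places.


Left Riemann sum uses left endpoints of each subinterval.
Interval: [4, 10], n = 2
dx = (10 - 4) / 2 = 3
Left endpoints: [4, 7]
f values: [128, 686]
Sum = dx * (sum of f values)
= 3 * 814
= 2442 = 2442.00

2442.00


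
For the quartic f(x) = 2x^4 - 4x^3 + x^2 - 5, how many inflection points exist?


Inflection points occur where f''(x) = 0 and concavity changes.
f(x) = 2x^4 - 4x^3 + x^2 - 5
f'(x) = 8x^3 - 12x^2 + 2x
f''(x) = 24x^2 - 24x + 2
This is a quadratic in x. Use the discriminant to count real roots.
Discriminant = (-24)^2 - 4 * 24 * 2
= 576 - 192
= 384
Since discriminant > 0, f''(x) = 0 has 2 distinct real solutions.
A quadratic with two distinct real roots changes sign at each root, so concavity changes at both.
Number of inflection points: 2

2


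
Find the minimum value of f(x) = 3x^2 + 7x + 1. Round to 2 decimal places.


For a quadratic f(x) = ax^2 + bx + c with a > 0, the minimum is at the vertex.
Vertex x-coordinate: x = -b/(2a)
x = -(7) / (2 * 3)
x = -7/6
Substitute back to find the minimum value:
f(-7/6) = 3 * (-7/6)^2 + 7 * (-7/6) + 1
= 49/12 - 49/6 + 1
= -37/12 ≈ -3.08

-3.08


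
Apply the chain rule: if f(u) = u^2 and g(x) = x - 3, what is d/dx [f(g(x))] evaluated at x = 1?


Using the chain rule: (f(g(x)))' = f'(g(x)) * g'(x)
First, find g(1):
g(1) = 1 * 1 - 3 = -2
Next, f'(u) = 2u
And g'(x) = 1
So f'(g(1)) * g'(1)
= 2 * (-2) * 1
= -4

-4


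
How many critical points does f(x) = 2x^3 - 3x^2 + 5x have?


Find where f'(x) = 0:
f(x) = 2x^3 - 3x^2 + 5x
f'(x) = 6x^2 - 6x + 5
This is a quadratic in x. Use the discriminant to count real roots.
Discriminant = (-6)^2 - 4 * 6 * 5
= 36 - 120
= -84
Since discriminant < 0, f'(x) = 0 has no real solutions.
Number of critical points: 0

0


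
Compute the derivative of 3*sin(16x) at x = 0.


Apply the chain rule to differentiate 3*sin(16x):
d/dx [3*sin(16x)]
= 3 * cos(16x) * d/dx(16x)
= 3 * 16 * cos(16x)
= 48 * cos(16x)
Evaluate at x = 0:
= 48 * cos(0)
= 48 * 1
= 48

48


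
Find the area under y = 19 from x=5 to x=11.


The area under a constant function y = 19 is a rectangle.
Width = 11 - 5 = 6
Height = 19
Area = width * height
= 6 * 19
= 114

114


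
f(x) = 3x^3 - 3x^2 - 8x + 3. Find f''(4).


First derivative:
f'(x) = 9x^2 - 6x - 8
Second derivative:
f''(x) = 18x - 6
Substitute x = 4:
f''(4) = 18 * 4 - 6
= 72 - 6
= 66

66


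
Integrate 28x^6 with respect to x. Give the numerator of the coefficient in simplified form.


Apply the power rule for integration:
integral of ax^n dx = a/(n+1) * x^(n+1) + C
integral of 28x^6 dx
= 28/7 * x^7 + C
= 4 * x^7 + C
The coefficient in lowest terms is 4 = 4/1, so its numerator is 4

4


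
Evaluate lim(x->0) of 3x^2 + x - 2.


Since polynomials are continuous, we use direct substitution.
lim(x->0) of 3x^2 + x - 2
= 3 * 0^2 + 1 * 0 - 2
= 0 + 0 - 2
= -2

-2


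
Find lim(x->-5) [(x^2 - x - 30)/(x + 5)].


Direct substitution gives 0/0, so we factor the numerator.
Factor: (x^2 - x - 30) = (x + 5)(x - 6)
Cancel the common factor (x + 5):
(x^2 - x - 30)/(x + 5) = (x - 6)
Now substitute x = -5:
= (-5) - (6) = -11

-11


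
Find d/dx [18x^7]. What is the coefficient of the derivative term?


We apply the power rule: d/dx [ax^n] = a*n * x^(n-1)
d/dx [18x^7]
= 18 * 7 * x^(7-1)
= 126x^6
The coefficient is 126

126


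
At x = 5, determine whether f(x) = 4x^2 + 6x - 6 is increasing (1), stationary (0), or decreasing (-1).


Compute f'(x) to determine behavior:
f'(x) = 8x + 6
f'(5) = 8 * 5 + 6
= 40 + 6
= 46
Since f'(5) > 0, the function is increasing (1)

1


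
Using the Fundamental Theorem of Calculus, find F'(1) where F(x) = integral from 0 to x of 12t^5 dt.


By the Fundamental Theorem of Calculus (Part 1):
If F(x) = integral from 0 to x of f(t) dt, then F'(x) = f(x)
Here f(t) = 12t^5
So F'(x) = 12x^5
Evaluate at x = 1:
F'(1) = 12 * 1^5
= 12 * 1
= 12

12


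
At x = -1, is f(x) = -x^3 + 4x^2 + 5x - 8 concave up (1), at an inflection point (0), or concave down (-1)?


Concavity is determined by the sign of f''(x).
f(x) = -x^3 + 4x^2 + 5x - 8
f'(x) = -3x^2 + 8x + 5
f''(x) = -6x + 8
f''(-1) = -6 * (-1) + 8
= 6 + 8
= 14
Since f''(-1) > 0, the function is concave up (1)

1


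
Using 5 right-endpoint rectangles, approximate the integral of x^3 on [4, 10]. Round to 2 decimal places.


Right Riemann sum uses right endpoints of each subinterval.
Interval: [4, 10], n = 5
dx = (10 - 4) / 5 = 6/5
Right endpoints: [26/5, 32/5, 38/5, 44/5, 10]
f values: [17576/125, 32768/125, 54872/125, 85184/125, 1000]
Sum = dx * (sum of f values)
= 6/5 * 12616/5
= 75696/25 = 3027.84

3027.84


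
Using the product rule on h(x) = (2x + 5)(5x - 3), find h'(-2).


Let u(x) = 2x + 5 and v(x) = 5x - 3
u'(x) = 2
v'(x) = 5
Product rule: h'(x) = u'(x)*v(x) + u(x)*v'(x)
= 2 * (5x - 3) + (2x + 5) * 5
At x = -2:
u(-2) = 2 * (-2) + 5 = 1
v(-2) = 5 * (-2) - 3 = -13
h'(-2) = 2 * (-13) + 1 * 5
= -26 + 5
= -21

-21


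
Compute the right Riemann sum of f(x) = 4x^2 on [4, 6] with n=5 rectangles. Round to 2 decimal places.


Right Riemann sum uses right endpoints of each subinterval.
Interval: [4, 6], n = 5
dx = (6 - 4) / 5 = 2/5
Right endpoints: [22/5, 24/5, 26/5, 28/5, 6]
f values: [1936/25, 2304/25, 2704/25, 3136/25, 144]
Sum = dx * (sum of f values)
= 2/5 * 2736/5
= 5472/25 = 218.88

218.88


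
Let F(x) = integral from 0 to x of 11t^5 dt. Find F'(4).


By the Fundamental Theorem of Calculus (Part 1):
If F(x) = integral from 0 to x of f(t) dt, then F'(x) = f(x)
Here f(t) = 11t^5
So F'(x) = 11x^5
Evaluate at x = 4:
F'(4) = 11 * 4^5
= 11 * 1024
= 11264

11264


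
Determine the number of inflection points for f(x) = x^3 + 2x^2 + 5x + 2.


Inflection points occur where f''(x) = 0 and concavity changes.
f(x) = x^3 + 2x^2 + 5x + 2
f'(x) = 3x^2 + 4x + 5
f''(x) = 6x + 4
Set f''(x) = 0:
6x + 4 = 0
x = -4 / 6 = -2/3
Since f''(x) is linear (degree 1), it changes sign at this point.
Therefore there is exactly 1 inflection point.

1


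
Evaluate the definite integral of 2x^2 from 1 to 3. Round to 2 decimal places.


Find the antiderivative of 2x^2:
F(x) = 2/3 * x^3
Apply the Fundamental Theorem of Calculus:
F(3) - F(1)
= 2/3 * 3^3 - 2/3 * 1^3
= 2/3 * (27 - 1)
= 2/3 * 26
= 52/3 ≈ 17.33

17.33


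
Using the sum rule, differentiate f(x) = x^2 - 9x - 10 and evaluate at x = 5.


Differentiate term by term using power and sum rules:
f(x) = x^2 - 9x - 10
f'(x) = 2x - 9
Substitute x = 5:
f'(5) = 2 * 5 - 9
= 10 - 9
= 1

1


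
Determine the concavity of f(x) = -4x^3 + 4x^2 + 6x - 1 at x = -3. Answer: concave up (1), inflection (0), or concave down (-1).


Concavity is determined by the sign of f''(x).
f(x) = -4x^3 + 4x^2 + 6x - 1
f'(x) = -12x^2 + 8x + 6
f''(x) = -24x + 8
f''(-3) = -24 * (-3) + 8
= 72 + 8
= 80
Since f''(-3) > 0, the function is concave up (1)

1


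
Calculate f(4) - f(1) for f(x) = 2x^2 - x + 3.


Net change = f(b) - f(a)
f(x) = 2x^2 - x + 3
Compute f(4):
f(4) = 2 * 4^2 - 1 * 4 + 3
= 32 - 4 + 3
= 31
Compute f(1):
f(1) = 2 * 1^2 - 1 * 1 + 3
= 2 - 1 + 3
= 4
Net change = 31 - 4 = 27

27


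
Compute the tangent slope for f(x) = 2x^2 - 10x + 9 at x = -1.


The slope of the tangent line equals f'(x) at the point.
f(x) = 2x^2 - 10x + 9
f'(x) = 4x - 10
At x = -1:
f'(-1) = 4 * (-1) - 10
= -4 - 10
= -14

-14


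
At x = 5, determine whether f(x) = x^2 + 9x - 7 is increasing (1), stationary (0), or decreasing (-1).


Compute f'(x) to determine behavior:
f'(x) = 2x + 9
f'(5) = 2 * 5 + 9
= 10 + 9
= 19
Since f'(5) > 0, the function is increasing (1)

1


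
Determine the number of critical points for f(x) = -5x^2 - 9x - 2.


Find where f'(x) = 0:
f'(x) = -10x - 9
Set f'(x) = 0:
-10x - 9 = 0
x = 9 / (-10) = -9/10
This is a linear equation in x, so there is exactly one solution.
Number of critical points: 1

1


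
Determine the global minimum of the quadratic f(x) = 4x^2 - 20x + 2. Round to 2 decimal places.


For a quadratic f(x) = ax^2 + bx + c with a > 0, the minimum is at the vertex.
Vertex x-coordinate: x = -b/(2a)
x = -(-20) / (2 * 4)
x = 20/8 = 5/2
Substitute back to find the minimum value:
f(5/2) = 4 * (5/2)^2 - 20 * (5/2) + 2
= 25 - 50 + 2
= -23 = -23.00

-23.00


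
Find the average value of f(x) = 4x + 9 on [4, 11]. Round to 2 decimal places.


Average value = 1/(b-a) * integral from a to b of f(x) dx
First compute the integral of 4x + 9:
F(x) = 2x^2 + 9x
F(11) = 2 * 121 + 9 * 11 = 341
F(4) = 2 * 16 + 9 * 4 = 68
Integral = 341 - 68 = 273
Average = 273 / (11 - 4) = 273 / 7
= 39 = 39.00

39.00


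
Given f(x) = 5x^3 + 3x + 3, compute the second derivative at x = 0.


First derivative:
f'(x) = 15x^2 + 3
Second derivative:
f''(x) = 30x
Substitute x = 0:
f''(0) = 30 * 0 + 0
= 0 + 0
= 0

0


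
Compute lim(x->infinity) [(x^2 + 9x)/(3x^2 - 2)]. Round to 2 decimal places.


For limits at infinity with equal-degree polynomials,
we compare leading coefficients.
Numerator leading term: x^2
Denominator leading term: 3x^2
Divide both by x^2:
lim = (1 + 9/x) / (3 - 2/x^2)
As x -> infinity, the 1/x and 1/x^2 terms vanish:
= 1/3 ≈ 0.33

0.33


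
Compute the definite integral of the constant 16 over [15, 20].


The integral of a constant k over [a, b] equals k * (b - a).
integral from 15 to 20 of 16 dx
= 16 * (20 - 15)
= 16 * 5
= 80

80


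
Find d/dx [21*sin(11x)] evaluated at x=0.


Apply the chain rule to differentiate 21*sin(11x):
d/dx [21*sin(11x)]
= 21 * cos(11x) * d/dx(11x)
= 21 * 11 * cos(11x)
= 231 * cos(11x)
Evaluate at x = 0:
= 231 * cos(0)
= 231 * 1
= 231

231


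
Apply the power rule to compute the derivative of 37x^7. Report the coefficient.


We apply the power rule: d/dx [ax^n] = a*n * x^(n-1)
d/dx [37x^7]
= 37 * 7 * x^(7-1)
= 259x^6
The coefficient is 259

259


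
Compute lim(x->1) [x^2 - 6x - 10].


Since polynomials are continuous, we use direct substitution.
lim(x->1) of x^2 - 6x - 10
= 1 * 1^2 - 6 * 1 - 10
= 1 - 6 - 10
= -15

-15


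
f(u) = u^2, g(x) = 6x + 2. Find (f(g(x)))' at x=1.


Using the chain rule: (f(g(x)))' = f'(g(x)) * g'(x)
First, find g(1):
g(1) = 6 * 1 + 2 = 8
Next, f'(u) = 2u
And g'(x) = 6
So f'(g(1)) * g'(1)
= 2 * 8 * 6
= 96

96


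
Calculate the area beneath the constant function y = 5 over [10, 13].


The area under a constant function y = 5 is a rectangle.
Width = 13 - 10 = 3
Height = 5
Area = width * height
= 3 * 5
= 15

15


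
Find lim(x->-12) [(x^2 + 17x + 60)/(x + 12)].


Direct substitution gives 0/0, so we factor the numerator.
Factor: (x^2 + 17x + 60) = (x + 12)(x + 5)
Cancel the common factor (x + 12):
(x^2 + 17x + 60)/(x + 12) = (x + 5)
Now substitute x = -12:
= (-12) - (-5) = -7

-7


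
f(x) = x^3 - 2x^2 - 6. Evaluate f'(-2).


Differentiate f(x) = x^3 - 2x^2 - 6 term by term:
f'(x) = 3x^2 - 4x
Substitute x = -2:
f'(-2) = 3 * (-2)^2 - 4 * (-2) + 0
= 12 + 8 + 0
= 20

20


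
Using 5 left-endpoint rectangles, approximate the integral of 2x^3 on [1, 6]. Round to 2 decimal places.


Left Riemann sum uses left endpoints of each subinterval.
Interval: [1, 6], n = 5
dx = (6 - 1) / 5 = 1
Left endpoints: [1, 2, 3, 4, 5]
f values: [2, 16, 54, 128, 250]
Sum = dx * (sum of f values)
= 1 * 450
= 450 = 450.00

450.00


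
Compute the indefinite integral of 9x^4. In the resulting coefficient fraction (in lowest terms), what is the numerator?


Apply the power rule for integration:
integral of ax^n dx = a/(n+1) * x^(n+1) + C
integral of 9x^4 dx
= 9/5 * x^5 + C
The coefficient in lowest terms is 9/5, and its numerator is 9

9


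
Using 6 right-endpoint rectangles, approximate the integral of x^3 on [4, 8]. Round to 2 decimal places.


Right Riemann sum uses right endpoints of each subinterval.
Interval: [4, 8], n = 6
dx = (8 - 4) / 6 = 2/3
Right endpoints: [14/3, 16/3, 6, 20/3, 22/3, 8]
f values: [2744/27, 4096/27, 216, 8000/27, 10648/27, 512]
Sum = dx * (sum of f values)
= 2/3 * 1672
= 3344/3 ≈ 1114.67

1114.67


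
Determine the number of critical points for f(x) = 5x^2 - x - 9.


Find where f'(x) = 0:
f'(x) = 10x - 1
Set f'(x) = 0:
10x - 1 = 0
x = 1 / 10 = 1/10
This is a linear equation in x, so there is exactly one solution.
Number of critical points: 1

1


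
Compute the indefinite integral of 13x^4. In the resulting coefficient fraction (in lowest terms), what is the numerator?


Apply the power rule for integration:
integral of ax^n dx = a/(n+1) * x^(n+1) + C
integral of 13x^4 dx
= 13/5 * x^5 + C
The coefficient in lowest terms is 13/5, and its numerator is 13

13


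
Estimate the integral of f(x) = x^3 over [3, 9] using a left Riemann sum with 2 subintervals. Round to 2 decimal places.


Left Riemann sum uses left endpoints of each subinterval.
Interval: [3, 9], n = 2
dx = (9 - 3) / 2 = 3
Left endpoints: [3, 6]
f values: [27, 216]
Sum = dx * (sum of f values)
= 3 * 243
= 729 = 729.00

729.00


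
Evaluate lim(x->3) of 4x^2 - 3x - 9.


Since polynomials are continuous, we use direct substitution.
lim(x->3) of 4x^2 - 3x - 9
= 4 * 3^2 - 3 * 3 - 9
= 36 - 9 - 9
= 18

18


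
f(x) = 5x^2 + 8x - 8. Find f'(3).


Differentiate term by term using power and sum rules:
f(x) = 5x^2 + 8x - 8
f'(x) = 10x + 8
Substitute x = 3:
f'(3) = 10 * 3 + 8
= 30 + 8
= 38

38


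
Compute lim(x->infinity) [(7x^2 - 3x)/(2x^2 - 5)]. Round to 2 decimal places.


For limits at infinity with equal-degree polynomials,
we compare leading coefficients.
Numerator leading term: 7x^2
Denominator leading term: 2x^2
Divide both by x^2:
lim = (7 - 3/x) / (2 - 5/x^2)
As x -> infinity, the 1/x and 1/x^2 terms vanish:
= 7/2 = 3.50

3.50


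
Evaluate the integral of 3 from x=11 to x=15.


The integral of a constant k over [a, b] equals k * (b - a).
integral from 11 to 15 of 3 dx
= 3 * (15 - 11)
= 3 * 4
= 12

12


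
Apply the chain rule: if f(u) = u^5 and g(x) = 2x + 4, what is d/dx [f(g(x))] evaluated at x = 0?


Using the chain rule: (f(g(x)))' = f'(g(x)) * g'(x)
First, find g(0):
g(0) = 2 * 0 + 4 = 4
Next, f'(u) = 5u^4
And g'(x) = 2
So f'(g(0)) * g'(0)
= 5 * 4^4 * 2
= 5 * 256 * 2
= 2560

2560


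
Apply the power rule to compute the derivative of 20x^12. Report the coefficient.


We apply the power rule: d/dx [ax^n] = a*n * x^(n-1)
d/dx [20x^12]
= 20 * 12 * x^(12-1)
= 240x^11
The coefficient is 240

240


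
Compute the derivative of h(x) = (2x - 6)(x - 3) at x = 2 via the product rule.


Let u(x) = 2x - 6 and v(x) = x - 3
u'(x) = 2
v'(x) = 1
Product rule: h'(x) = u'(x)*v(x) + u(x)*v'(x)
= 2 * (x - 3) + (2x - 6) * 1
At x = 2:
u(2) = 2 * 2 - 6 = -2
v(2) = 1 * 2 - 3 = -1
h'(2) = 2 * (-1) + (-2) * 1
= -2 - 2
= -4

-4


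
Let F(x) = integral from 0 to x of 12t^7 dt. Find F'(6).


By the Fundamental Theorem of Calculus (Part 1):
If F(x) = integral from 0 to x of f(t) dt, then F'(x) = f(x)
Here f(t) = 12t^7
So F'(x) = 12x^7
Evaluate at x = 6:
F'(6) = 12 * 6^7
= 12 * 279936
= 3359232

3359232


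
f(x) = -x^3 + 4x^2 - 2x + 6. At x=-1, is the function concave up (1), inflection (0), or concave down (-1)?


Concavity is determined by the sign of f''(x).
f(x) = -x^3 + 4x^2 - 2x + 6
f'(x) = -3x^2 + 8x - 2
f''(x) = -6x + 8
f''(-1) = -6 * (-1) + 8
= 6 + 8
= 14
Since f''(-1) > 0, the function is concave up (1)

1


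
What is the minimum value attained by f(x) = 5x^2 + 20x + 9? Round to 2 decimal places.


For a quadratic f(x) = ax^2 + bx + c with a > 0, the minimum is at the vertex.
Vertex x-coordinate: x = -b/(2a)
x = -(20) / (2 * 5)
x = -20/10 = -2
Substitute back to find the minimum value:
f(-2) = 5 * (-2)^2 + 20 * (-2) + 9
= 20 - 40 + 9
= -11 = -11.00

-11.00


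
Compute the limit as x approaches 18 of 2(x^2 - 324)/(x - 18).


Direct substitution gives 0/0, so we factor the numerator.
Factor: 2(x^2 - 324) = 2 * (x - 18)(x + 18)
Cancel the common factor (x - 18):
2(x^2 - 324)/(x - 18) = 2 * (x + 18)
Now substitute x = 18:
= 2 * (18 + 18) = 72

72


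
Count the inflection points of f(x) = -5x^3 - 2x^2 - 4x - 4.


Inflection points occur where f''(x) = 0 and concavity changes.
f(x) = -5x^3 - 2x^2 - 4x - 4
f'(x) = -15x^2 - 4x - 4
f''(x) = -30x - 4
Set f''(x) = 0:
-30x - 4 = 0
x = 4 / (-30) = -2/15
Since f''(x) is linear (degree 1), it changes sign at this point.
Therefore there is exactly 1 inflection point.

1


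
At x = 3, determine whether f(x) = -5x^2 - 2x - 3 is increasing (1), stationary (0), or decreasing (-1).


Compute f'(x) to determine behavior:
f'(x) = -10x - 2
f'(3) = -10 * 3 - 2
= -30 - 2
= -32
Since f'(3) < 0, the function is decreasing (-1)

-1


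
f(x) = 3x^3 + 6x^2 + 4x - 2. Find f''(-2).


First derivative:
f'(x) = 9x^2 + 12x + 4
Second derivative:
f''(x) = 18x + 12
Substitute x = -2:
f''(-2) = 18 * (-2) + 12
= -36 + 12
= -24

-24


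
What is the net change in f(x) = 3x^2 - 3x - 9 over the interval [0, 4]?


Net change = f(b) - f(a)
f(x) = 3x^2 - 3x - 9
Compute f(4):
f(4) = 3 * 4^2 - 3 * 4 - 9
= 48 - 12 - 9
= 27
Compute f(0):
f(0) = 3 * 0^2 - 3 * 0 - 9
= 0 + 0 - 9
= -9
Net change = 27 - (-9) = 36

36


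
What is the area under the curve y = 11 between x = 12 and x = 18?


The area under a constant function y = 11 is a rectangle.
Width = 18 - 12 = 6
Height = 11
Area = width * height
= 6 * 11
= 66

66


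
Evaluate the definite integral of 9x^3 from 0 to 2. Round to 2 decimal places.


Find the antiderivative of 9x^3:
F(x) = 9/4 * x^4
Apply the Fundamental Theorem of Calculus:
F(2) - F(0)
= 9/4 * 2^4 - 9/4 * 0^4
= 9/4 * (16 - 0)
= 9/4 * 16
= 36 = 36.00

36.00


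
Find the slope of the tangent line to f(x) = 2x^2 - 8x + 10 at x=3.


The slope of the tangent line equals f'(x) at the point.
f(x) = 2x^2 - 8x + 10
f'(x) = 4x - 8
At x = 3:
f'(3) = 4 * 3 - 8
= 12 - 8
= 4

4


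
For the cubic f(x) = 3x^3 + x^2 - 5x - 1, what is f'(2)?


Differentiate f(x) = 3x^3 + x^2 - 5x - 1 term by term:
f'(x) = 9x^2 + 2x - 5
Substitute x = 2:
f'(2) = 9 * 2^2 + 2 * 2 - 5
= 36 + 4 - 5
= 35

35


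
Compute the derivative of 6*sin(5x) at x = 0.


Apply the chain rule to differentiate 6*sin(5x):
d/dx [6*sin(5x)]
= 6 * cos(5x) * d/dx(5x)
= 6 * 5 * cos(5x)
= 30 * cos(5x)
Evaluate at x = 0:
= 30 * cos(0)
= 30 * 1
= 30

30


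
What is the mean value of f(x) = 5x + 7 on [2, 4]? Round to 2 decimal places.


Average value = 1/(b-a) * integral from a to b of f(x) dx
First compute the integral of 5x + 7:
F(x) = (5/2)x^2 + 7x
F(4) = 5/2 * 16 + 7 * 4 = 68
F(2) = 5/2 * 4 + 7 * 2 = 24
Integral = 68 - 24 = 44
Average = 44 / (4 - 2) = 44 / 2
= 22 = 22.00

22.00


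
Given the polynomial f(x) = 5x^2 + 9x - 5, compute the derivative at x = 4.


Differentiate term by term using power and sum rules:
f(x) = 5x^2 + 9x - 5
f'(x) = 10x + 9
Substitute x = 4:
f'(4) = 10 * 4 + 9
= 40 + 9
= 49

49


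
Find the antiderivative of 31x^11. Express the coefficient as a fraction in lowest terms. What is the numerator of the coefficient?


Apply the power rule for integration:
integral of ax^n dx = a/(n+1) * x^(n+1) + C
integral of 31x^11 dx
= 31/12 * x^12 + C
The coefficient in lowest terms is 31/12, and its numerator is 31

31


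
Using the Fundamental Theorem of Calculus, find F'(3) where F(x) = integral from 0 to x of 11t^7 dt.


By the Fundamental Theorem of Calculus (Part 1):
If F(x) = integral from 0 to x of f(t) dt, then F'(x) = f(x)
Here f(t) = 11t^7
So F'(x) = 11x^7
Evaluate at x = 3:
F'(3) = 11 * 3^7
= 11 * 2187
= 24057

24057


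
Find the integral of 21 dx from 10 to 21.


The integral of a constant k over [a, b] equals k * (b - a).
integral from 10 to 21 of 21 dx
= 21 * (21 - 10)
= 21 * 11
= 231

231


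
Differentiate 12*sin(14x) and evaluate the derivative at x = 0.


Apply the chain rule to differentiate 12*sin(14x):
d/dx [12*sin(14x)]
= 12 * cos(14x) * d/dx(14x)
= 12 * 14 * cos(14x)
= 168 * cos(14x)
Evaluate at x = 0:
= 168 * cos(0)
= 168 * 1
= 168

168


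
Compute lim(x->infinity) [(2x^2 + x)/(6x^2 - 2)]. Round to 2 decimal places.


For limits at infinity with equal-degree polynomials,
we compare leading coefficients.
Numerator leading term: 2x^2
Denominator leading term: 6x^2
Divide both by x^2:
lim = (2 + 1/x) / (6 - 2/x^2)
As x -> infinity, the 1/x and 1/x^2 terms vanish:
= 2/6 = 1/3 ≈ 0.33

0.33


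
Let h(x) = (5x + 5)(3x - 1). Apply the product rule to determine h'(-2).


Let u(x) = 5x + 5 and v(x) = 3x - 1
u'(x) = 5
v'(x) = 3
Product rule: h'(x) = u'(x)*v(x) + u(x)*v'(x)
= 5 * (3x - 1) + (5x + 5) * 3
At x = -2:
u(-2) = 5 * (-2) + 5 = -5
v(-2) = 3 * (-2) - 1 = -7
h'(-2) = 5 * (-7) + (-5) * 3
= -35 - 15
= -50

-50


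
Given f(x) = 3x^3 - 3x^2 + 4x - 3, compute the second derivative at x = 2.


First derivative:
f'(x) = 9x^2 - 6x + 4
Second derivative:
f''(x) = 18x - 6
Substitute x = 2:
f''(2) = 18 * 2 - 6
= 36 - 6
= 30

30


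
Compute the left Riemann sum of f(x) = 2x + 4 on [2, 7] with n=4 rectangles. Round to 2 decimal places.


Left Riemann sum uses left endpoints of each subinterval.
Interval: [2, 7], n = 4
dx = (7 - 2) / 4 = 5/4
Left endpoints: [2, 13/4, 9/2, 23/4]
f values: [8, 21/2, 13, 31/2]
Sum = dx * (sum of f values)
= 5/4 * 47
= 235/4 = 58.75

58.75


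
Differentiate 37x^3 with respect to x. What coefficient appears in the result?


We apply the power rule: d/dx [ax^n] = a*n * x^(n-1)
d/dx [37x^3]
= 37 * 3 * x^(3-1)
= 111x^2
The coefficient is 111

111


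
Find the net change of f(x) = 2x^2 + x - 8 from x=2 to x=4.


Net change = f(b) - f(a)
f(x) = 2x^2 + x - 8
Compute f(4):
f(4) = 2 * 4^2 + 1 * 4 - 8
= 32 + 4 - 8
= 28
Compute f(2):
f(2) = 2 * 2^2 + 1 * 2 - 8
= 8 + 2 - 8
= 2
Net change = 28 - 2 = 26

26


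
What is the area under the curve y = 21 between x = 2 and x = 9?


The area under a constant function y = 21 is a rectangle.
Width = 9 - 2 = 7
Height = 21
Area = width * height
= 7 * 21
= 147

147


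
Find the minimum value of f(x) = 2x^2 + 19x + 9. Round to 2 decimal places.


For a quadratic f(x) = ax^2 + bx + c with a > 0, the minimum is at the vertex.
Vertex x-coordinate: x = -b/(2a)
x = -(19) / (2 * 2)
x = -19/4
Substitute back to find the minimum value:
f(-19/4) = 2 * (-19/4)^2 + 19 * (-19/4) + 9
= 361/8 - 361/4 + 9
= -289/8 ≈ -36.13

-36.13


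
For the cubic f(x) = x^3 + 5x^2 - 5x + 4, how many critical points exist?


Find where f'(x) = 0:
f(x) = x^3 + 5x^2 - 5x + 4
f'(x) = 3x^2 + 10x - 5
This is a quadratic in x. Use the discriminant to count real roots.
Discriminant = (10)^2 - 4 * 3 * (-5)
= 100 - (-60)
= 160
Since discriminant > 0, f'(x) = 0 has 2 real solutions.
Number of critical points: 2

2


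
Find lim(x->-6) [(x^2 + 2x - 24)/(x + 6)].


Direct substitution gives 0/0, so we factor the numerator.
Factor: (x^2 + 2x - 24) = (x + 6)(x - 4)
Cancel the common factor (x + 6):
(x^2 + 2x - 24)/(x + 6) = (x - 4)
Now substitute x = -6:
= (-6) - (4) = -10

-10


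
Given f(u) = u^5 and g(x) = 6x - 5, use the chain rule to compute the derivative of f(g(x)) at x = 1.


Using the chain rule: (f(g(x)))' = f'(g(x)) * g'(x)
First, find g(1):
g(1) = 6 * 1 - 5 = 1
Next, f'(u) = 5u^4
And g'(x) = 6
So f'(g(1)) * g'(1)
= 5 * 1^4 * 6
= 5 * 1 * 6
= 30

30


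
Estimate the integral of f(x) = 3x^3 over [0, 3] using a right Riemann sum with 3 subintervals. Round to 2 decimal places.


Right Riemann sum uses right endpoints of each subinterval.
Interval: [0, 3], n = 3
dx = (3 - 0) / 3 = 1
Right endpoints: [1, 2, 3]
f values: [3, 24, 81]
Sum = dx * (sum of f values)
= 1 * 108
= 108 = 108.00

108.00


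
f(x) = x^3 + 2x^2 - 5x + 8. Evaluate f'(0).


Differentiate f(x) = x^3 + 2x^2 - 5x + 8 term by term:
f'(x) = 3x^2 + 4x - 5
Substitute x = 0:
f'(0) = 3 * 0^2 + 4 * 0 - 5
= 0 + 0 - 5
= -5

-5


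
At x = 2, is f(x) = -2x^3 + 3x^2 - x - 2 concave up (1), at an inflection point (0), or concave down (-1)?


Concavity is determined by the sign of f''(x).
f(x) = -2x^3 + 3x^2 - x - 2
f'(x) = -6x^2 + 6x - 1
f''(x) = -12x + 6
f''(2) = -12 * 2 + 6
= -24 + 6
= -18
Since f''(2) < 0, the function is concave down (-1)

-1


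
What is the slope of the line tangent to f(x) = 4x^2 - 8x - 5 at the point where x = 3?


The slope of the tangent line equals f'(x) at the point.
f(x) = 4x^2 - 8x - 5
f'(x) = 8x - 8
At x = 3:
f'(3) = 8 * 3 - 8
= 24 - 8
= 16

16


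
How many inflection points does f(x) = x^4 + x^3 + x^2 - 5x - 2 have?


Inflection points occur where f''(x) = 0 and concavity changes.
f(x) = x^4 + x^3 + x^2 - 5x - 2
f'(x) = 4x^3 + 3x^2 + 2x - 5
f''(x) = 12x^2 + 6x + 2
This is a quadratic in x. Use the discriminant to count real roots.
Discriminant = (6)^2 - 4 * 12 * 2
= 36 - 96
= -60
Since discriminant < 0, f''(x) = 0 has no real solutions.
Number of inflection points: 0

0


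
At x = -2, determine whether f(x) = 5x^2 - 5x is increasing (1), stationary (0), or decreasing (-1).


Compute f'(x) to determine behavior:
f'(x) = 10x - 5
f'(-2) = 10 * (-2) - 5
= -20 - 5
= -25
Since f'(-2) < 0, the function is decreasing (-1)

-1


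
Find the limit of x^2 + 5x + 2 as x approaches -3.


Since polynomials are continuous, we use direct substitution.
lim(x->-3) of x^2 + 5x + 2
= 1 * (-3)^2 + 5 * (-3) + 2
= 9 - 15 + 2
= -4

-4


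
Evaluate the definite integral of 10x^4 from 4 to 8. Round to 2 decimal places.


Find the antiderivative of 10x^4:
F(x) = 10/5 * x^5
Apply the Fundamental Theorem of Calculus:
F(8) - F(4)
= 10/5 * 8^5 - 10/5 * 4^5
= 10/5 * (32768 - 1024)
= 10/5 * 31744
= 63488 = 63488.00

63488.00


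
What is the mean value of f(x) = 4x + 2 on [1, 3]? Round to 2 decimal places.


Average value = 1/(b-a) * integral from a to b of f(x) dx
First compute the integral of 4x + 2:
F(x) = 2x^2 + 2x
F(3) = 2 * 9 + 2 * 3 = 24
F(1) = 2 * 1 + 2 * 1 = 4
Integral = 24 - 4 = 20
Average = 20 / (3 - 1) = 20 / 2
= 10 = 10.00

10.00


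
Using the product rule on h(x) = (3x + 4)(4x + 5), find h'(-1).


Let u(x) = 3x + 4 and v(x) = 4x + 5
u'(x) = 3
v'(x) = 4
Product rule: h'(x) = u'(x)*v(x) + u(x)*v'(x)
= 3 * (4x + 5) + (3x + 4) * 4
At x = -1:
u(-1) = 3 * (-1) + 4 = 1
v(-1) = 4 * (-1) + 5 = 1
h'(-1) = 3 * 1 + 1 * 4
= 3 + 4
= 7

7


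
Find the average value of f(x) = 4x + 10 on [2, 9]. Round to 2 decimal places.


Average value = 1/(b-a) * integral from a to b of f(x) dx
First compute the integral of 4x + 10:
F(x) = 2x^2 + 10x
F(9) = 2 * 81 + 10 * 9 = 252
F(2) = 2 * 4 + 10 * 2 = 28
Integral = 252 - 28 = 224
Average = 224 / (9 - 2) = 224 / 7
= 32 = 32.00

32.00


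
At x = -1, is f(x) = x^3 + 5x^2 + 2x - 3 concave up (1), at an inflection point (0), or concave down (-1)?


Concavity is determined by the sign of f''(x).
f(x) = x^3 + 5x^2 + 2x - 3
f'(x) = 3x^2 + 10x + 2
f''(x) = 6x + 10
f''(-1) = 6 * (-1) + 10
= -6 + 10
= 4
Since f''(-1) > 0, the function is concave up (1)

1


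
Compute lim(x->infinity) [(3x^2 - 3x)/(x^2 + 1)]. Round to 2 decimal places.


For limits at infinity with equal-degree polynomials,
we compare leading coefficients.
Numerator leading term: 3x^2
Denominator leading term: x^2
Divide both by x^2:
lim = (3 - 3/x) / (1 + 1/x^2)
As x -> infinity, the 1/x and 1/x^2 terms vanish:
= 3/1 = 3 = 3.00

3.00


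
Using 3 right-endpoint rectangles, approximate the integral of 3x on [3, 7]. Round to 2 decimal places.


Right Riemann sum uses right endpoints of each subinterval.
Interval: [3, 7], n = 3
dx = (7 - 3) / 3 = 4/3
Right endpoints: [13/3, 17/3, 7]
f values: [13, 17, 21]
Sum = dx * (sum of f values)
= 4/3 * 51
= 68 = 68.00

68.00


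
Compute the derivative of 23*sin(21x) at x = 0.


Apply the chain rule to differentiate 23*sin(21x):
d/dx [23*sin(21x)]
= 23 * cos(21x) * d/dx(21x)
= 23 * 21 * cos(21x)
= 483 * cos(21x)
Evaluate at x = 0:
= 483 * cos(0)
= 483 * 1
= 483

483


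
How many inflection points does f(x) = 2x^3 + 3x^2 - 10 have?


Inflection points occur where f''(x) = 0 and concavity changes.
f(x) = 2x^3 + 3x^2 - 10
f'(x) = 6x^2 + 6x
f''(x) = 12x + 6
Set f''(x) = 0:
12x + 6 = 0
x = -6 / 12 = -1/2
Since f''(x) is linear (degree 1), it changes sign at this point.
Therefore there is exactly 1 inflection point.

1


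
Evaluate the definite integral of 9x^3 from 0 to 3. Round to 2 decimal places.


Find the antiderivative of 9x^3:
F(x) = 9/4 * x^4
Apply the Fundamental Theorem of Calculus:
F(3) - F(0)
= 9/4 * 3^4 - 9/4 * 0^4
= 9/4 * (81 - 0)
= 9/4 * 81
= 729/4 = 182.25

182.25


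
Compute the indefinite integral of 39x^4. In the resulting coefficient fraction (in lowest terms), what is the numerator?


Apply the power rule for integration:
integral of ax^n dx = a/(n+1) * x^(n+1) + C
integral of 39x^4 dx
= 39/5 * x^5 + C
The coefficient in lowest terms is 39/5, and its numerator is 39

39


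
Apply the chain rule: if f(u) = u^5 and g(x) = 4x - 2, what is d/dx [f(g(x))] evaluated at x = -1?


Using the chain rule: (f(g(x)))' = f'(g(x)) * g'(x)
First, find g(-1):
g(-1) = 4 * (-1) - 2 = -6
Next, f'(u) = 5u^4
And g'(x) = 4
So f'(g(-1)) * g'(-1)
= 5 * (-6)^4 * 4
= 5 * 1296 * 4
= 25920

25920


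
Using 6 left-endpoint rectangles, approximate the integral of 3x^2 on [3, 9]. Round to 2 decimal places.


Left Riemann sum uses left endpoints of each subinterval.
Interval: [3, 9], n = 6
dx = (9 - 3) / 6 = 1
Left endpoints: [3, 4, 5, 6, 7, 8]
f values: [27, 48, 75, 108, 147, 192]
Sum = dx * (sum of f values)
= 1 * 597
= 597 = 597.00

597.00


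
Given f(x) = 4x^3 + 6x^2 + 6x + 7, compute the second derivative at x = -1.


First derivative:
f'(x) = 12x^2 + 12x + 6
Second derivative:
f''(x) = 24x + 12
Substitute x = -1:
f''(-1) = 24 * (-1) + 12
= -24 + 12
= -12

-12


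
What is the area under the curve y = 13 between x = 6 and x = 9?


The area under a constant function y = 13 is a rectangle.
Width = 9 - 6 = 3
Height = 13
Area = width * height
= 3 * 13
= 39

39


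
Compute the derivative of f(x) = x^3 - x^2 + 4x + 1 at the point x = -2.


Differentiate f(x) = x^3 - x^2 + 4x + 1 term by term:
f'(x) = 3x^2 - 2x + 4
Substitute x = -2:
f'(-2) = 3 * (-2)^2 - 2 * (-2) + 4
= 12 + 4 + 4
= 20

20


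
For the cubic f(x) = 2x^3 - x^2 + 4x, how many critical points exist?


Find where f'(x) = 0:
f(x) = 2x^3 - x^2 + 4x
f'(x) = 6x^2 - 2x + 4
This is a quadratic in x. Use the discriminant to count real roots.
Discriminant = (-2)^2 - 4 * 6 * 4
= 4 - 96
= -92
Since discriminant < 0, f'(x) = 0 has no real solutions.
Number of critical points: 0

0


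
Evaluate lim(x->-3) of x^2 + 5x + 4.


Since polynomials are continuous, we use direct substitution.
lim(x->-3) of x^2 + 5x + 4
= 1 * (-3)^2 + 5 * (-3) + 4
= 9 - 15 + 4
= -2

-2


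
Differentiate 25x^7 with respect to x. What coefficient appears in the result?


We apply the power rule: d/dx [ax^n] = a*n * x^(n-1)
d/dx [25x^7]
= 25 * 7 * x^(7-1)
= 175x^6
The coefficient is 175

175


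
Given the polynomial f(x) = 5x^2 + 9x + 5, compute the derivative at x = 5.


Differentiate term by term using power and sum rules:
f(x) = 5x^2 + 9x + 5
f'(x) = 10x + 9
Substitute x = 5:
f'(5) = 10 * 5 + 9
= 50 + 9
= 59

59


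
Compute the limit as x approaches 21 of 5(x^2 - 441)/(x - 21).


Direct substitution gives 0/0, so we factor the numerator.
Factor: 5(x^2 - 441) = 5 * (x - 21)(x + 21)
Cancel the common factor (x - 21):
5(x^2 - 441)/(x - 21) = 5 * (x + 21)
Now substitute x = 21:
= 5 * (21 + 21) = 210

210


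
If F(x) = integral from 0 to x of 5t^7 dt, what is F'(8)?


By the Fundamental Theorem of Calculus (Part 1):
If F(x) = integral from 0 to x of f(t) dt, then F'(x) = f(x)
Here f(t) = 5t^7
So F'(x) = 5x^7
Evaluate at x = 8:
F'(8) = 5 * 8^7
= 5 * 2097152
= 10485760

10485760


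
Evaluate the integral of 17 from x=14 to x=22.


The integral of a constant k over [a, b] equals k * (b - a).
integral from 14 to 22 of 17 dx
= 17 * (22 - 14)
= 17 * 8
= 136

136


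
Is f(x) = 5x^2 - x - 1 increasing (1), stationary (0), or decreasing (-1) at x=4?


Compute f'(x) to determine behavior:
f'(x) = 10x - 1
f'(4) = 10 * 4 - 1
= 40 - 1
= 39
Since f'(4) > 0, the function is increasing (1)

1


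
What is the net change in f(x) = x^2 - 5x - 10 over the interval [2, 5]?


Net change = f(b) - f(a)
f(x) = x^2 - 5x - 10
Compute f(5):
f(5) = 1 * 5^2 - 5 * 5 - 10
= 25 - 25 - 10
= -10
Compute f(2):
f(2) = 1 * 2^2 - 5 * 2 - 10
= 4 - 10 - 10
= -16
Net change = -10 - (-16) = 6

6


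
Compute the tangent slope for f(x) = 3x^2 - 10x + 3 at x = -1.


The slope of the tangent line equals f'(x) at the point.
f(x) = 3x^2 - 10x + 3
f'(x) = 6x - 10
At x = -1:
f'(-1) = 6 * (-1) - 10
= -6 - 10
= -16

-16


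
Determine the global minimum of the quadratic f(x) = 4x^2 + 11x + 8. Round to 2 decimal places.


For a quadratic f(x) = ax^2 + bx + c with a > 0, the minimum is at the vertex.
Vertex x-coordinate: x = -b/(2a)
x = -(11) / (2 * 4)
x = -11/8
Substitute back to find the minimum value:
f(-11/8) = 4 * (-11/8)^2 + 11 * (-11/8) + 8
= 121/16 - 121/8 + 8
= 7/16 ≈ 0.44

0.44


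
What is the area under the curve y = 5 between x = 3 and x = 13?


The area under a constant function y = 5 is a rectangle.
Width = 13 - 3 = 10
Height = 5
Area = width * height
= 10 * 5
= 50

50


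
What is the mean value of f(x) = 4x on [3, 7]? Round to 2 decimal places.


Average value = 1/(b-a) * integral from a to b of f(x) dx
First compute the integral of 4x:
F(x) = 2x^2
F(7) = 2 * 49 + 0 * 7 = 98
F(3) = 2 * 9 + 0 * 3 = 18
Integral = 98 - 18 = 80
Average = 80 / (7 - 3) = 80 / 4
= 20 = 20.00

20.00


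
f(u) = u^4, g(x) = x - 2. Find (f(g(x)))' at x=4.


Using the chain rule: (f(g(x)))' = f'(g(x)) * g'(x)
First, find g(4):
g(4) = 1 * 4 - 2 = 2
Next, f'(u) = 4u^3
And g'(x) = 1
So f'(g(4)) * g'(4)
= 4 * 2^3 * 1
= 4 * 8 * 1
= 32

32


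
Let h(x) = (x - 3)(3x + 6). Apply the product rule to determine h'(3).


Let u(x) = x - 3 and v(x) = 3x + 6
u'(x) = 1
v'(x) = 3
Product rule: h'(x) = u'(x)*v(x) + u(x)*v'(x)
= 1 * (3x + 6) + (x - 3) * 3
At x = 3:
u(3) = 1 * 3 - 3 = 0
v(3) = 3 * 3 + 6 = 15
h'(3) = 1 * 15 + 0 * 3
= 15 + 0
= 15

15


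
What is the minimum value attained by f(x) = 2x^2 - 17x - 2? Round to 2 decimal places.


For a quadratic f(x) = ax^2 + bx + c with a > 0, the minimum is at the vertex.
Vertex x-coordinate: x = -b/(2a)
x = -(-17) / (2 * 2)
x = 17/4
Substitute back to find the minimum value:
f(17/4) = 2 * (17/4)^2 - 17 * (17/4) - 2
= 289/8 - 289/4 - 2
= -305/8 ≈ -38.13

-38.13


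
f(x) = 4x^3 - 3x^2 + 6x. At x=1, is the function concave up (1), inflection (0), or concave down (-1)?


Concavity is determined by the sign of f''(x).
f(x) = 4x^3 - 3x^2 + 6x
f'(x) = 12x^2 - 6x + 6
f''(x) = 24x - 6
f''(1) = 24 * 1 - 6
= 24 - 6
= 18
Since f''(1) > 0, the function is concave up (1)

1


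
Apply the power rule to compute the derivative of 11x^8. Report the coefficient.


We apply the power rule: d/dx [ax^n] = a*n * x^(n-1)
d/dx [11x^8]
= 11 * 8 * x^(8-1)
= 88x^7
The coefficient is 88

88


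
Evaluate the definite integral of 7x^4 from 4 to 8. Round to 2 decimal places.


Find the antiderivative of 7x^4:
F(x) = 7/5 * x^5
Apply the Fundamental Theorem of Calculus:
F(8) - F(4)
= 7/5 * 8^5 - 7/5 * 4^5
= 7/5 * (32768 - 1024)
= 7/5 * 31744
= 222208/5 = 44441.60

44441.60


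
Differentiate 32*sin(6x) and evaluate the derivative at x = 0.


Apply the chain rule to differentiate 32*sin(6x):
d/dx [32*sin(6x)]
= 32 * cos(6x) * d/dx(6x)
= 32 * 6 * cos(6x)
= 192 * cos(6x)
Evaluate at x = 0:
= 192 * cos(0)
= 192 * 1
= 192

192


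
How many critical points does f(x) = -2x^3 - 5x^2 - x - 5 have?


Find where f'(x) = 0:
f(x) = -2x^3 - 5x^2 - x - 5
f'(x) = -6x^2 - 10x - 1
This is a quadratic in x. Use the discriminant to count real roots.
Discriminant = (-10)^2 - 4 * (-6) * (-1)
= 100 - 24
= 76
Since discriminant > 0, f'(x) = 0 has 2 real solutions.
Number of critical points: 2

2


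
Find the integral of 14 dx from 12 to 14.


The integral of a constant k over [a, b] equals k * (b - a).
integral from 12 to 14 of 14 dx
= 14 * (14 - 12)
= 14 * 2
= 28

28


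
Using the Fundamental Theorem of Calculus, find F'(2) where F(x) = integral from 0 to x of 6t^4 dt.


By the Fundamental Theorem of Calculus (Part 1):
If F(x) = integral from 0 to x of f(t) dt, then F'(x) = f(x)
Here f(t) = 6t^4
So F'(x) = 6x^4
Evaluate at x = 2:
F'(2) = 6 * 2^4
= 6 * 16
= 96

96
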